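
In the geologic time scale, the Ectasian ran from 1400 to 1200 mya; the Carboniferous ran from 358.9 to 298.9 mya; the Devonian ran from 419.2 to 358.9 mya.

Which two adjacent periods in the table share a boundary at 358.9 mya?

Devonian and Carboniferous

The Devonian ends at 358.9 mya and the Carboniferous begins at 358.9 mya, so they share that boundary.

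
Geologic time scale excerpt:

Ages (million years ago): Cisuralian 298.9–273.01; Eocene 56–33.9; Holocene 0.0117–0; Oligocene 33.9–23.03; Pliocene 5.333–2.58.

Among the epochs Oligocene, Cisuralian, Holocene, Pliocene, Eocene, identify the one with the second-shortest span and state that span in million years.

Durations: Oligocene 10.87; Cisuralian 25.89; Holocene 0.0117; Pliocene 2.753; Eocene 22.1 Myr.
Sorted shortest-first: Holocene (0.0117), Pliocene (2.753), Oligocene (10.87), Eocene (22.1), Cisuralian (25.89).
The second shortest is Pliocene at 2.753 Myr.

Pliocene, 2.753 million years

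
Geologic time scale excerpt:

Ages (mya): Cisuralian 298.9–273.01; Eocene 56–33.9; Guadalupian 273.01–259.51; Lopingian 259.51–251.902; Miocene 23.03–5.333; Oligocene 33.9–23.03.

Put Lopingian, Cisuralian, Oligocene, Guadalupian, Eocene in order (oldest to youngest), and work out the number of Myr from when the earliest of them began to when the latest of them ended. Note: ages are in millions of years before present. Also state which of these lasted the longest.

Cisuralian → Guadalupian → Lopingian → Eocene → Oligocene; total span 275.87 Myr; longest is Cisuralian

From the excerpt: Lopingian 259.51–251.902; Cisuralian 298.9–273.01; Oligocene 33.9–23.03; Guadalupian 273.01–259.51; Eocene 56–33.9 (Ma).
Larger Ma is earlier, so the oldest is Cisuralian and the youngest is Oligocene; oldest to youngest: Cisuralian, Guadalupian, Lopingian, Eocene, Oligocene.
Oldest start 298.9 minus youngest end 23.03 gives 275.87 Myr overall.
Individual lengths (start − end): Guadalupian 13.5; Oligocene 10.87; Cisuralian 25.89; Eocene 22.1; Lopingian 7.608. The largest is Cisuralian at 25.89 Myr.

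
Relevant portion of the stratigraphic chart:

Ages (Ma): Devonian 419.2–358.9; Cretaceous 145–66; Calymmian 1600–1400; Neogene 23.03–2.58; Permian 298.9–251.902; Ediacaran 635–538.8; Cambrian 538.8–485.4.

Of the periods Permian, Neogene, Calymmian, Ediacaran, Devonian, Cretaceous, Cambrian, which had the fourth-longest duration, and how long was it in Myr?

Durations: Permian 46.998; Neogene 20.45; Calymmian 200; Ediacaran 96.2; Devonian 60.3; Cretaceous 79; Cambrian 53.4 Myr.
Sorted longest-first: Calymmian (200), Ediacaran (96.2), Cretaceous (79), Devonian (60.3), Cambrian (53.4), Permian (46.998), Neogene (20.45).
The fourth longest is Devonian at 60.3 Myr.

Devonian, 60.3 million years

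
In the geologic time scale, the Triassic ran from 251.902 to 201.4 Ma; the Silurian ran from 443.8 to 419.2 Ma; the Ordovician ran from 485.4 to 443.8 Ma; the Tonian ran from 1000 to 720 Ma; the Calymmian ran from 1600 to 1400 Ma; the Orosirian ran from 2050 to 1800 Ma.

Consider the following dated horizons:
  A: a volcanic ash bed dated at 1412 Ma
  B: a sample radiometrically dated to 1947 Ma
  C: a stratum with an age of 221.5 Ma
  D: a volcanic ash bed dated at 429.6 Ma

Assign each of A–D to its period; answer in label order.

Match each age against the start–end ranges in the excerpt: A = 1412 Ma → Calymmian (1600–1400); B = 1947 Ma → Orosirian (2050–1800); C = 221.5 Ma → Triassic (251.902–201.4); D = 429.6 Ma → Silurian (443.8–419.2).

A — Calymmian; B — Orosirian; C — Triassic; D — Silurian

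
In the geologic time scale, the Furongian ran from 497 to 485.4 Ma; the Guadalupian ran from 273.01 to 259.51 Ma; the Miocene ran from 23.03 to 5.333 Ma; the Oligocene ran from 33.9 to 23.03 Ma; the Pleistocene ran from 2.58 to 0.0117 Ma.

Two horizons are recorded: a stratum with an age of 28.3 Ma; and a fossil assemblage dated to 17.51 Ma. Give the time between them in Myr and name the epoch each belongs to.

10.79 million years apart; the first in the Oligocene, the second in the Miocene

Elapsed time: 28.3 − 17.51 = 10.79 Myr.
28.3 Ma lies within 33.9–23.03 Ma: Oligocene.
17.51 Ma lies within 23.03–5.333 Ma: Miocene.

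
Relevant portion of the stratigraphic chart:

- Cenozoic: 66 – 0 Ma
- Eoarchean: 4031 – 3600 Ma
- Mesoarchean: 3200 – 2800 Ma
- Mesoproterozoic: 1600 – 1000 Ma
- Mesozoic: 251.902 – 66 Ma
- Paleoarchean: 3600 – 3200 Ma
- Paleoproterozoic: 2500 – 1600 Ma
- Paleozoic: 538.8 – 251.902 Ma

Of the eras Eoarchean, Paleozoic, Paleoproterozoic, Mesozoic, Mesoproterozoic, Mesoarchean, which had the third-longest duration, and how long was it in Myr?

Eoarchean, 431 million years

Start − end for each: Eoarchean 4031 − 3600 = 431; Paleozoic 538.8 − 251.902 = 286.898; Paleoproterozoic 2500 − 1600 = 900; Mesozoic 251.902 − 66 = 185.902; Mesoproterozoic 1600 − 1000 = 600; Mesoarchean 3200 − 2800 = 400.
Ranking these from longest: Paleoproterozoic > Mesoproterozoic > Eoarchean > Mesoarchean > Paleozoic > Mesozoic.
Position 3 in that ranking is Eoarchean, which lasted 431 Myr.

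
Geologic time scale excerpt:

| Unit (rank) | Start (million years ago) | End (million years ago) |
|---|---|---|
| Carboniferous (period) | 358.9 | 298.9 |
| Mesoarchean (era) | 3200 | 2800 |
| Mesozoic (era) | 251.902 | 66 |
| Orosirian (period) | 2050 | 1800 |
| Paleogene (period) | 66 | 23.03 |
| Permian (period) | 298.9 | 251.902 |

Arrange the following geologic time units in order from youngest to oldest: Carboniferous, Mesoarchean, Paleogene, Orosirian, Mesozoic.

Paleogene, Mesozoic, Carboniferous, Orosirian, Mesoarchean

The oldest of these is Mesoarchean (starts 3200 Ma) and the youngest is Paleogene (ends 23.03 Ma).
In between, by decreasing start age: Orosirian (2050), Carboniferous (358.9), Mesozoic (251.902).
Listing youngest first means reversing that sequence.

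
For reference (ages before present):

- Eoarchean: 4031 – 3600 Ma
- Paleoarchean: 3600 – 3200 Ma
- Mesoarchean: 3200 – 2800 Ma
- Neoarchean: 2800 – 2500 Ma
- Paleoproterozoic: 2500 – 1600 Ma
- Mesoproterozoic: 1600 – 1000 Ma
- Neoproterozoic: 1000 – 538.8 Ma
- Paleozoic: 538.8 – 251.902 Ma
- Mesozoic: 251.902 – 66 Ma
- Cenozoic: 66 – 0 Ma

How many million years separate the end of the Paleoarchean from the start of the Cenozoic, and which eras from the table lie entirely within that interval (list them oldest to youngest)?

End of Paleoarchean = 3200 Ma; start of Cenozoic = 66 Ma.
Gap = 3200 − 66 = 3134 Myr.
Eras wholly inside 3200–66 Ma: Mesoarchean (3200–2800), Neoarchean (2800–2500), Paleoproterozoic (2500–1600), Mesoproterozoic (1600–1000), Neoproterozoic (1000–538.8), Paleozoic (538.8–251.902), Mesozoic (251.902–66).

3134 million years; Mesoarchean, Neoarchean, Paleoproterozoic, Mesoproterozoic, Neoproterozoic, Paleozoic, Mesozoic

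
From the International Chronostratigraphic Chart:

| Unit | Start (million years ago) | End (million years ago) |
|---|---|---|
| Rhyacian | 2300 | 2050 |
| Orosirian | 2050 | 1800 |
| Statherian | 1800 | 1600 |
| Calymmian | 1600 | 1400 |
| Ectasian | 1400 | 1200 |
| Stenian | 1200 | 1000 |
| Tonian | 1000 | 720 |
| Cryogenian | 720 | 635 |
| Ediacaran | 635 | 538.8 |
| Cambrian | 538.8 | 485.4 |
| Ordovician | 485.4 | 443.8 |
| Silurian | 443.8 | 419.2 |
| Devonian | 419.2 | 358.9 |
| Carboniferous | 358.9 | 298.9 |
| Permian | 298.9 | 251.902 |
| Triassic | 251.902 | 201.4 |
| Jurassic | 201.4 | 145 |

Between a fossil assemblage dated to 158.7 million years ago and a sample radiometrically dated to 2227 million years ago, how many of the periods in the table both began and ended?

The older date is 2227 Ma and the younger is 158.7 Ma.
Periods with start < 2227 and end > 158.7 Ma: Orosirian (2050–1800), Statherian (1800–1600), Calymmian (1600–1400), Ectasian (1400–1200), Stenian (1200–1000), Tonian (1000–720), Cryogenian (720–635), Ediacaran (635–538.8), Cambrian (538.8–485.4), Ordovician (485.4–443.8), Silurian (443.8–419.2), Devonian (419.2–358.9), Carboniferous (358.9–298.9), Permian (298.9–251.902), Triassic (251.902–201.4).
That is 15 complete periods.

15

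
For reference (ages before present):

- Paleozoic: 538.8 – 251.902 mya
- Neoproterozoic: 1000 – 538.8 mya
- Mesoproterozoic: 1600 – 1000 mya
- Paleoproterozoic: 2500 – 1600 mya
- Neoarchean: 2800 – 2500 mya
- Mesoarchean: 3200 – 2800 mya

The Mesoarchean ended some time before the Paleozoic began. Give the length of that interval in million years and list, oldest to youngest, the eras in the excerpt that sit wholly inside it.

2261.2 million years; Neoarchean, Paleoproterozoic, Mesoproterozoic, Neoproterozoic

The Mesoarchean closes at 2800 Ma and the Paleozoic opens at 538.8 Ma, so the interval is 2800 − 538.8 = 2261.2 Myr.
An era fits inside if it starts at or after 2800 Ma and ends at or before 538.8 Ma; oldest first that gives Neoarchean, Paleoproterozoic, Mesoproterozoic, Neoproterozoic.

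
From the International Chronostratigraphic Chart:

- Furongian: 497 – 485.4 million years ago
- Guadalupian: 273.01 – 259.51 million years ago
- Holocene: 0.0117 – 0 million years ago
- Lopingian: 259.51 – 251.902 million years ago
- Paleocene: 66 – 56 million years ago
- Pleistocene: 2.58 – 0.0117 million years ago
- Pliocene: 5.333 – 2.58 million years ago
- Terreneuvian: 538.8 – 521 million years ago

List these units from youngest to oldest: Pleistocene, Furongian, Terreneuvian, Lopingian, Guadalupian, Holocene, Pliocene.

Holocene, Pleistocene, Pliocene, Lopingian, Guadalupian, Furongian, Terreneuvian

Read off each span (Ma): Pleistocene 2.58–0.0117; Furongian 497–485.4; Terreneuvian 538.8–521; Lopingian 259.51–251.902; Guadalupian 273.01–259.51; Holocene 0.0117–0; Pliocene 5.333–2.58.
Larger Ma is older, so oldest→youngest is Terreneuvian, Furongian, Guadalupian, Lopingian, Pliocene, Pleistocene, Holocene; reverse it for youngest→oldest.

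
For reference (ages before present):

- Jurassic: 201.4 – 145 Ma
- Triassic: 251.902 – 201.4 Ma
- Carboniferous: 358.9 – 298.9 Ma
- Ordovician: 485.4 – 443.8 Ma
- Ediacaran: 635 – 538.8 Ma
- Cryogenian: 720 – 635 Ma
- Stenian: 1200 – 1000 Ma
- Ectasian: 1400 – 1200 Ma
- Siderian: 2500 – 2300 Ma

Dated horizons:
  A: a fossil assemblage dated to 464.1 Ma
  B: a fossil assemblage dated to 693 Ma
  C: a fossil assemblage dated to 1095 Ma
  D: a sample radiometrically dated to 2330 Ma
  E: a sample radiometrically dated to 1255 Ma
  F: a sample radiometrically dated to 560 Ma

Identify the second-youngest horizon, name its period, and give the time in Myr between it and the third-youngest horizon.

Smaller Ma means younger, so youngest first: A 464.1 < F 560 < B 693 < C 1095 < E 1255 < D 2330.
Counting 2 along gives F (560 Ma); the excerpt puts that inside the Ediacaran, 635–538.8 Ma.
Next in line is B (693 Ma), and 693 − 560 = 133 Myr.

F, in the Ediacaran; 133 million years to B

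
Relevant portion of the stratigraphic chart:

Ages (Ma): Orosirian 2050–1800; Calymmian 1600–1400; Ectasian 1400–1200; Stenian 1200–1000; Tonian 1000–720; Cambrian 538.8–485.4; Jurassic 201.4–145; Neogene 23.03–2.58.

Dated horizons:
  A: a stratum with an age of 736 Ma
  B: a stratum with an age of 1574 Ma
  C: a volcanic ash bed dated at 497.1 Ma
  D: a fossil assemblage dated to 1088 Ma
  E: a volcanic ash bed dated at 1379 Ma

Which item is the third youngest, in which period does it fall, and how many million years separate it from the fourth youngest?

D, in the Stenian; 291 million years to E

Sorted youngest-first by Ma: C (497.1), A (736), D (1088), E (1379), B (1574).
The third youngest is D at 1088 Ma, which lies in 1200–1000 Ma: the Stenian.
The fourth youngest is E at 1379 Ma; separation = |1088 − 1379| = 291 Myr.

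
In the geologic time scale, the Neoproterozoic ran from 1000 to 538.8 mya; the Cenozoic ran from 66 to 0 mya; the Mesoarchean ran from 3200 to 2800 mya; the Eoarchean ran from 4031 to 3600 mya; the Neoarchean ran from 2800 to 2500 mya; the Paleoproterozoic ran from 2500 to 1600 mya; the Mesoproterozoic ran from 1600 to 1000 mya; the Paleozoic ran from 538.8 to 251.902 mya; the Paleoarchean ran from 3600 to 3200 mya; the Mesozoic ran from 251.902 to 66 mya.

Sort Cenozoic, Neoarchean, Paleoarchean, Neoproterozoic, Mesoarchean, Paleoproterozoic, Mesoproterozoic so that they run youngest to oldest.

Cenozoic → Neoproterozoic → Mesoproterozoic → Paleoproterozoic → Neoarchean → Mesoarchean → Paleoarchean

Sorting by start age (ascending Ma, since larger Ma = older): Cenozoic began 66, Neoproterozoic began 1000, Mesoproterozoic began 1600, Paleoproterozoic began 2500, Neoarchean began 2800, Mesoarchean began 3200, Paleoarchean began 3600.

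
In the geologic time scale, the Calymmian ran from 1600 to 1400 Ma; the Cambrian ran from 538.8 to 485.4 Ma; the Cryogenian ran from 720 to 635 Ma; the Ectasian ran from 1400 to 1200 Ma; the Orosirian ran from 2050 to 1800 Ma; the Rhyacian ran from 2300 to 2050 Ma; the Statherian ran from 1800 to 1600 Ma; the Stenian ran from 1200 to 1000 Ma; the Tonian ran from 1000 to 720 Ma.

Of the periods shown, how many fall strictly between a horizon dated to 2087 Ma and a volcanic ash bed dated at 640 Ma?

6

2087 Ma sits inside the Rhyacian (2300–2050) and 640 Ma inside the Cryogenian (720–635); neither of those is wholly between the two dates.
The listed periods lying completely between them are Orosirian, Statherian, Calymmian, Ectasian, Stenian, Tonian — 6 in all.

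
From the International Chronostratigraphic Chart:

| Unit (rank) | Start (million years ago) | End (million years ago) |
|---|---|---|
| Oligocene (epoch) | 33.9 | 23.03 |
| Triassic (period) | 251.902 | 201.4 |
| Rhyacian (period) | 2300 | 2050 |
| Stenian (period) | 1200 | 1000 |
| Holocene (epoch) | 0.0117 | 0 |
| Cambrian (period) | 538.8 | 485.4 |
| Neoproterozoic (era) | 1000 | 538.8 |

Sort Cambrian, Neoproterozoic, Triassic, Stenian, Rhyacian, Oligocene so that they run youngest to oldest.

Read off each span (Ma): Cambrian 538.8–485.4; Neoproterozoic 1000–538.8; Triassic 251.902–201.4; Stenian 1200–1000; Rhyacian 2300–2050; Oligocene 33.9–23.03.
Larger Ma is older, so oldest→youngest is Rhyacian, Stenian, Neoproterozoic, Cambrian, Triassic, Oligocene; reverse it for youngest→oldest.

Oligocene → Triassic → Cambrian → Neoproterozoic → Stenian → Rhyacian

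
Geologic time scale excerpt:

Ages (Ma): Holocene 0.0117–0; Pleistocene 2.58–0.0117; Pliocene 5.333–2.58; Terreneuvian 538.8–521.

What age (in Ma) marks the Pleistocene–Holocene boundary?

0.0117 Ma

The Pleistocene ends and the Holocene begins at 0.0117 Ma.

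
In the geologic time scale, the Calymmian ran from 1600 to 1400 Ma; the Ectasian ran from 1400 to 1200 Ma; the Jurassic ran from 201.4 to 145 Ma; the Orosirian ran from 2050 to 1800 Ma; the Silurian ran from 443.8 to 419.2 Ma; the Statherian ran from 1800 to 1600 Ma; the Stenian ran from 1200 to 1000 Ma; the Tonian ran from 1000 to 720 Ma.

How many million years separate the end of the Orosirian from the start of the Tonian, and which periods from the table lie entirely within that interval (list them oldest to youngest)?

End of Orosirian = 1800 Ma; start of Tonian = 1000 Ma.
Gap = 1800 − 1000 = 800 Myr.
Periods wholly inside 1800–1000 Ma: Statherian (1800–1600), Calymmian (1600–1400), Ectasian (1400–1200), Stenian (1200–1000).

800 million years; Statherian, Calymmian, Ectasian, Stenian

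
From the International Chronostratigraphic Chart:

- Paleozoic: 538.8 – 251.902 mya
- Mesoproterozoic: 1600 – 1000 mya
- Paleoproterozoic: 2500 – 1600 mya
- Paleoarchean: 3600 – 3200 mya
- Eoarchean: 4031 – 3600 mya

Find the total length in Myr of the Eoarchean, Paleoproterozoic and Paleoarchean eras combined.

1731 million years

Each duration: Eoarchean = 431; Paleoproterozoic = 900; Paleoarchean = 400.
Sum: 431 + 900 + 400 = 1731 Myr.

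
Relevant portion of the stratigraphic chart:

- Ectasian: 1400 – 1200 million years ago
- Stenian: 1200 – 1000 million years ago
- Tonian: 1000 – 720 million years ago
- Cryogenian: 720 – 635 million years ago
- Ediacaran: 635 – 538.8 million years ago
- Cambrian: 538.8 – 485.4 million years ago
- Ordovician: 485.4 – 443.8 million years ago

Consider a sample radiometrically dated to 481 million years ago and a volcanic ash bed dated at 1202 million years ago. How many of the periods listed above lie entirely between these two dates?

The older date is 1202 Ma and the younger is 481 Ma.
Periods with start < 1202 and end > 481 Ma: Stenian (1200–1000), Tonian (1000–720), Cryogenian (720–635), Ediacaran (635–538.8), Cambrian (538.8–485.4).
That is 5 complete periods.

5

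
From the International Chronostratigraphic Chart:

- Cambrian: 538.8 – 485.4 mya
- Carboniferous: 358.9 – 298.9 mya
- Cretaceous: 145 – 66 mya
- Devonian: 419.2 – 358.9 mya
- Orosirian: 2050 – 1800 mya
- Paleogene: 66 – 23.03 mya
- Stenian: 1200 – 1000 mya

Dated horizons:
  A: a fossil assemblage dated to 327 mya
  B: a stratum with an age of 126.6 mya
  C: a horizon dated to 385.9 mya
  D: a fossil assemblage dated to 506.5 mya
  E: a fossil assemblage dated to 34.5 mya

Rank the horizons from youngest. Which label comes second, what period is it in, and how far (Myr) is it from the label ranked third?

Sorted youngest-first by Ma: E (34.5), B (126.6), A (327), C (385.9), D (506.5).
The second youngest is B at 126.6 Ma, which lies in 145–66 Ma: the Cretaceous.
The third youngest is A at 327 Ma; separation = |126.6 − 327| = 200.4 Myr.

B, in the Cretaceous; 200.4 million years to A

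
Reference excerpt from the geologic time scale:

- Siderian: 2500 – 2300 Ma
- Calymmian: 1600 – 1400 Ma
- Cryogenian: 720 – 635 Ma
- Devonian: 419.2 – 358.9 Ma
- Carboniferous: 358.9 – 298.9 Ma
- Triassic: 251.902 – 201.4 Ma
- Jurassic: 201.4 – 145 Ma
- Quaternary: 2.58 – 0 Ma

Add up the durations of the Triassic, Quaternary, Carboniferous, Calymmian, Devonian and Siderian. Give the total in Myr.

573.382 million years

Duration is start − end for each: (251.902 − 201.4) + (2.58 − 0) + (358.9 − 298.9) + (1600 − 1400) + (419.2 − 358.9) + (2500 − 2300).
That is 50.502 + 2.58 + 60 + 200 + 60.3 + 200, which totals 573.382 million years.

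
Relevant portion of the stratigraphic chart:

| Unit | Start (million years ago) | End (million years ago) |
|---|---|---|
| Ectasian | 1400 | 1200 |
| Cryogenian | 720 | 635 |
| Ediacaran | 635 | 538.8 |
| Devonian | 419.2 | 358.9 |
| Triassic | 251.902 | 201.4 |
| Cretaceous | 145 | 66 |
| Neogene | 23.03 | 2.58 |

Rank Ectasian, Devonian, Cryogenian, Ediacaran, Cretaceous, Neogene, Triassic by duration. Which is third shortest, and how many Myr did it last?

Devonian, 60.3 million years

Start − end for each: Ectasian 1400 − 1200 = 200; Devonian 419.2 − 358.9 = 60.3; Cryogenian 720 − 635 = 85; Ediacaran 635 − 538.8 = 96.2; Cretaceous 145 − 66 = 79; Neogene 23.03 − 2.58 = 20.45; Triassic 251.902 − 201.4 = 50.502.
Ranking these from shortest: Neogene < Triassic < Devonian < Cretaceous < Cryogenian < Ediacaran < Ectasian.
Position 3 in that ranking is Devonian, which lasted 60.3 Myr.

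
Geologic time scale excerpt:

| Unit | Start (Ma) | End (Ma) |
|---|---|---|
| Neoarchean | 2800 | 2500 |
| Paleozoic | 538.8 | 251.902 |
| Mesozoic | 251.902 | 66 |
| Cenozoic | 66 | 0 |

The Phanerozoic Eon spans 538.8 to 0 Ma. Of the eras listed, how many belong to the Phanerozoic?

3

Eras inside 538.8–0 Ma: Paleozoic, Mesozoic, Cenozoic — 3 in total.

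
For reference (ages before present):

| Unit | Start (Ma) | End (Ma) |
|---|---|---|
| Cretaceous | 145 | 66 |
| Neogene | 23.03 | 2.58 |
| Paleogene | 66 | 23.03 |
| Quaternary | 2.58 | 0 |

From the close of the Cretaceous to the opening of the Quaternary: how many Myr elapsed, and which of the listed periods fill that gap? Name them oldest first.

End of Cretaceous = 66 Ma; start of Quaternary = 2.58 Ma.
Gap = 66 − 2.58 = 63.42 Myr.
Periods wholly inside 66–2.58 Ma: Paleogene (66–23.03), Neogene (23.03–2.58).

63.42 million years; Paleogene, Neogene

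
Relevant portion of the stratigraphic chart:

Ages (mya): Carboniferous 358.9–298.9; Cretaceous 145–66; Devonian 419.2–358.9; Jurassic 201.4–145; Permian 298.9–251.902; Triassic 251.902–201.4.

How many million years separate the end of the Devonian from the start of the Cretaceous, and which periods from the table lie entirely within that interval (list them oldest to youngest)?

213.9 million years; Carboniferous, Permian, Triassic, Jurassic

End of Devonian = 358.9 Ma; start of Cretaceous = 145 Ma.
Gap = 358.9 − 145 = 213.9 Myr.
Periods wholly inside 358.9–145 Ma: Carboniferous (358.9–298.9), Permian (298.9–251.902), Triassic (251.902–201.4), Jurassic (201.4–145).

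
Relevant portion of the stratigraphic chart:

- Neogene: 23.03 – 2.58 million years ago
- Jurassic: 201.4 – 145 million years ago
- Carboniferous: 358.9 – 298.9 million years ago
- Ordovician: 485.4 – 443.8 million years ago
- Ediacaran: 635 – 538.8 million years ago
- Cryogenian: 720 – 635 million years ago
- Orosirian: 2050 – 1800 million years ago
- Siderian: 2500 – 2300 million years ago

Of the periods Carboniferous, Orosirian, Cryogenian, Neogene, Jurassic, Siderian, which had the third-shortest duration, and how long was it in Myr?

Carboniferous, 60 million years

Start − end for each: Carboniferous 358.9 − 298.9 = 60; Orosirian 2050 − 1800 = 250; Cryogenian 720 − 635 = 85; Neogene 23.03 − 2.58 = 20.45; Jurassic 201.4 − 145 = 56.4; Siderian 2500 − 2300 = 200.
Ranking these from shortest: Neogene < Jurassic < Carboniferous < Cryogenian < Siderian < Orosirian.
Position 3 in that ranking is Carboniferous, which lasted 60 Myr.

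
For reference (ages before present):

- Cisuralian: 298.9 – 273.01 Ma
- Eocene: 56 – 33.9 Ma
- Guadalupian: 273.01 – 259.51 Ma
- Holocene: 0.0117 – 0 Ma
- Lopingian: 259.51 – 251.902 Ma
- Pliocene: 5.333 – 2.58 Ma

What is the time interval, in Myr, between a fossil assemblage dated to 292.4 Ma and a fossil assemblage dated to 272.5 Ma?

19.9 million years

292.4 − 272.5 = 19.9 million years.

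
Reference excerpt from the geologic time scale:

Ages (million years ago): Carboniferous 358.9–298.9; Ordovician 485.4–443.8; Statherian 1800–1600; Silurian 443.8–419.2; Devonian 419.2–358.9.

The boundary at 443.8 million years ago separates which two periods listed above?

The Ordovician ends at 443.8 million years ago and the Silurian begins at 443.8 million years ago, so they share that boundary.

Ordovician and Silurian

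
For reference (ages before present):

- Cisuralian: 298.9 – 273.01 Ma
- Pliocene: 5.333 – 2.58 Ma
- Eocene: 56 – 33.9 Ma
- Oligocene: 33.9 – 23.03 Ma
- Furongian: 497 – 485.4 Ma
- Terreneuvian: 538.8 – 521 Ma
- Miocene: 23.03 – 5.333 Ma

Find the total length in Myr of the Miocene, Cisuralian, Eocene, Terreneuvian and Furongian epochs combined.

Each duration: Miocene = 17.697; Cisuralian = 25.89; Eocene = 22.1; Terreneuvian = 17.8; Furongian = 11.6.
Sum: 17.697 + 25.89 + 22.1 + 17.8 + 11.6 = 95.087 Myr.

95.087 million years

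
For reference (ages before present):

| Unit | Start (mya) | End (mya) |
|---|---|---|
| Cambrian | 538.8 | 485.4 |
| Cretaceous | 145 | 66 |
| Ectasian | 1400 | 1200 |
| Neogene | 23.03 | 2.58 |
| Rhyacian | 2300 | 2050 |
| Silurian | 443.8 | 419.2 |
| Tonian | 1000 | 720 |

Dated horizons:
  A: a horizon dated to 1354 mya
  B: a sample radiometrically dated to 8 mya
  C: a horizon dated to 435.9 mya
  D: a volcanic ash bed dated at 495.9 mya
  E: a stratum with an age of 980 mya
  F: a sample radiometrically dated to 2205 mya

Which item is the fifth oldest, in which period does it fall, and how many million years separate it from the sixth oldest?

Larger Ma means older, so oldest first: F 2205 > A 1354 > E 980 > D 495.9 > C 435.9 > B 8.
Counting 5 along gives C (435.9 Ma); the excerpt puts that inside the Silurian, 443.8–419.2 Ma.
Next in line is B (8 Ma), and 435.9 − 8 = 427.9 Myr.

C, in the Silurian; 427.9 million years to B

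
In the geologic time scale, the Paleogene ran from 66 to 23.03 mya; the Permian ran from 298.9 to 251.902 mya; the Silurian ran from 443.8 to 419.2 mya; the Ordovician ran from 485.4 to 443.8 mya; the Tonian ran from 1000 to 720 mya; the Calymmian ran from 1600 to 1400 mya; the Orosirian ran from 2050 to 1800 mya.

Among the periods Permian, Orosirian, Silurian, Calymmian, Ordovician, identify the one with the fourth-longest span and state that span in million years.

Start − end for each: Permian 298.9 − 251.902 = 46.998; Orosirian 2050 − 1800 = 250; Silurian 443.8 − 419.2 = 24.6; Calymmian 1600 − 1400 = 200; Ordovician 485.4 − 443.8 = 41.6.
Ranking these from longest: Orosirian > Calymmian > Permian > Ordovician > Silurian.
Position 4 in that ranking is Ordovician, which lasted 41.6 Myr.

Ordovician, 41.6 million years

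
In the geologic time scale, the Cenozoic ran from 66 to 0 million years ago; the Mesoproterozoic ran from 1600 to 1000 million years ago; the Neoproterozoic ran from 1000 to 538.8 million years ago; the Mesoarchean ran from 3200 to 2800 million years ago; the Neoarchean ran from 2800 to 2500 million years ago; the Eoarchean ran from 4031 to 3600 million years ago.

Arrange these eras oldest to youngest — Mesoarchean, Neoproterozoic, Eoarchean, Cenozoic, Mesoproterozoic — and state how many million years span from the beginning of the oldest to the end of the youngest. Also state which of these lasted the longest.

Start ages (Ma): Eoarchean 4031, Mesoarchean 3200, Mesoproterozoic 1600, Neoproterozoic 1000, Cenozoic 66.
Ordered oldest to youngest: Eoarchean, Mesoarchean, Mesoproterozoic, Neoproterozoic, Cenozoic.
Span = 4031 − 0 = 4031 Myr.
Durations: Neoproterozoic 461.2, Cenozoic 66, Eoarchean 431, Mesoproterozoic 600, Mesoarchean 400 → longest is Mesoproterozoic (600 Myr).

Eoarchean, Mesoarchean, Mesoproterozoic, Neoproterozoic, Cenozoic; total span 4031 Myr; longest is Mesoproterozoic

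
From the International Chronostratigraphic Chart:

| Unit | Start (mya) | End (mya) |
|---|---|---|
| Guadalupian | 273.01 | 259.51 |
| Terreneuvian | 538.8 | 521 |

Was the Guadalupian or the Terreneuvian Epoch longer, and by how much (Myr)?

Terreneuvian, by 4.3 million years

Guadalupian: 273.01 − 259.51 = 13.5 Myr.
Terreneuvian: 538.8 − 521 = 17.8 Myr.
Difference: 17.8 − 13.5 = 4.3 Myr, so the Terreneuvian was longer.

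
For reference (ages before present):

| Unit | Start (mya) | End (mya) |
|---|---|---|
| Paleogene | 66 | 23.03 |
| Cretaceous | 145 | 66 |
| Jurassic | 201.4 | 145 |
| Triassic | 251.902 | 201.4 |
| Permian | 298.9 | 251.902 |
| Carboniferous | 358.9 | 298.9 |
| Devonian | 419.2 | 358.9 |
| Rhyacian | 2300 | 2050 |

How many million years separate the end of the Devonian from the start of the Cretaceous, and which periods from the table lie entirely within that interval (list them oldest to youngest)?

213.9 million years; Carboniferous, Permian, Triassic, Jurassic

End of Devonian = 358.9 Ma; start of Cretaceous = 145 Ma.
Gap = 358.9 − 145 = 213.9 Myr.
Periods wholly inside 358.9–145 Ma: Carboniferous (358.9–298.9), Permian (298.9–251.902), Triassic (251.902–201.4), Jurassic (201.4–145).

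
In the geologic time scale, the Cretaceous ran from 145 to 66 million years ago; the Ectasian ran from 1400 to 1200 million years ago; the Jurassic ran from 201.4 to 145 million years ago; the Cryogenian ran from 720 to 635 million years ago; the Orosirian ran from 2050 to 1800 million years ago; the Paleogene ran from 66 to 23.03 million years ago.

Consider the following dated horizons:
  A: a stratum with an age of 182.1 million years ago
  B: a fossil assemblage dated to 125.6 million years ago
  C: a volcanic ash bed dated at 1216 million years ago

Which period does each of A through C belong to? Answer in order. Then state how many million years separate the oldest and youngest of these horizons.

Match each age against the start–end ranges in the excerpt: A = 182.1 Ma → Jurassic (201.4–145); B = 125.6 Ma → Cretaceous (145–66); C = 1216 Ma → Ectasian (1400–1200).
The largest age is 1216 Ma and the smallest is 125.6 Ma; their difference is 1090.4 Myr.

A — Jurassic; B — Cretaceous; C — Ectasian; span 1090.4 million years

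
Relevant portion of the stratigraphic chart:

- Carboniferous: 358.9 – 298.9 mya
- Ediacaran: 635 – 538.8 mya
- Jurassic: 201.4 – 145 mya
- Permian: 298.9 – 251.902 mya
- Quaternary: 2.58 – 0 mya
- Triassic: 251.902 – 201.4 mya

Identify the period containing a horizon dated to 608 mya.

Ediacaran

608 Ma lies between 635 and 538.8 Ma, so it falls in the Ediacaran.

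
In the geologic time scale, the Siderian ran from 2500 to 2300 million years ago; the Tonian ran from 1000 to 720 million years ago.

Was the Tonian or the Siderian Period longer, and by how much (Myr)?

Tonian, by 80 million years

Tonian: 1000 − 720 = 280 Myr.
Siderian: 2500 − 2300 = 200 Myr.
Difference: 280 − 200 = 80 Myr, so the Tonian was longer.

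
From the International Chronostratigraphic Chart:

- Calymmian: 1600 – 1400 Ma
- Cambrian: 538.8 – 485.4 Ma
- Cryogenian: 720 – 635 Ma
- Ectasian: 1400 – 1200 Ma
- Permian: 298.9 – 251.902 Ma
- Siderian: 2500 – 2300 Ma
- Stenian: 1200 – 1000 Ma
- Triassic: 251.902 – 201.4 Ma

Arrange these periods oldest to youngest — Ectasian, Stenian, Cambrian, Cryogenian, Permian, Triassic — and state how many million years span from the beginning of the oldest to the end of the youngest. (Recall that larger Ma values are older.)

Ectasian → Stenian → Cryogenian → Cambrian → Permian → Triassic; total span 1198.6 Myr

Start ages (Ma): Ectasian 1400, Stenian 1200, Cryogenian 720, Cambrian 538.8, Permian 298.9, Triassic 251.902.
Ordered oldest to youngest: Ectasian, Stenian, Cryogenian, Cambrian, Permian, Triassic.
Span = 1400 − 201.4 = 1198.6 Myr.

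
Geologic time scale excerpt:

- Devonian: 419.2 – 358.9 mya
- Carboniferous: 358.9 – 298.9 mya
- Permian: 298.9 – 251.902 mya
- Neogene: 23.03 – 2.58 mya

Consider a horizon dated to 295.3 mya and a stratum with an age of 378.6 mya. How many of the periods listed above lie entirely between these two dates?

1

378.6 Ma sits inside the Devonian (419.2–358.9) and 295.3 Ma inside the Permian (298.9–251.902); neither of those is wholly between the two dates.
The listed periods lying completely between them are Carboniferous — 1 in all.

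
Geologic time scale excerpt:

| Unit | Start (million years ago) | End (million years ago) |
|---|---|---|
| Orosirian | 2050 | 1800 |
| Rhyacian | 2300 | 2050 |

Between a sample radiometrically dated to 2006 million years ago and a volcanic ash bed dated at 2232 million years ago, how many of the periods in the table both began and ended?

0

Checking each listed span, none has both start < 2232 Ma and end > 2006 Ma — every period straddles one of the two dates or lies outside them — so the count is 0.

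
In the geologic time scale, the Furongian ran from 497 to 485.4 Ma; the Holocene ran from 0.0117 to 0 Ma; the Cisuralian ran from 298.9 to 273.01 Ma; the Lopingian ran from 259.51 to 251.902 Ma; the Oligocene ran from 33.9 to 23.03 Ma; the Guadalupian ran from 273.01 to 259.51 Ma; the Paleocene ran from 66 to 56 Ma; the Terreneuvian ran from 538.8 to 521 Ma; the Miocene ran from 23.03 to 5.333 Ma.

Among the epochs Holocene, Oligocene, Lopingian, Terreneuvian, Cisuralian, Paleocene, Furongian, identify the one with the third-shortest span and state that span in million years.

Paleocene, 10 million years

Start − end for each: Holocene 0.0117 − 0 = 0.0117; Oligocene 33.9 − 23.03 = 10.87; Lopingian 259.51 − 251.902 = 7.608; Terreneuvian 538.8 − 521 = 17.8; Cisuralian 298.9 − 273.01 = 25.89; Paleocene 66 − 56 = 10; Furongian 497 − 485.4 = 11.6.
Ranking these from shortest: Holocene < Lopingian < Paleocene < Oligocene < Furongian < Terreneuvian < Cisuralian.
Position 3 in that ranking is Paleocene, which lasted 10 Myr.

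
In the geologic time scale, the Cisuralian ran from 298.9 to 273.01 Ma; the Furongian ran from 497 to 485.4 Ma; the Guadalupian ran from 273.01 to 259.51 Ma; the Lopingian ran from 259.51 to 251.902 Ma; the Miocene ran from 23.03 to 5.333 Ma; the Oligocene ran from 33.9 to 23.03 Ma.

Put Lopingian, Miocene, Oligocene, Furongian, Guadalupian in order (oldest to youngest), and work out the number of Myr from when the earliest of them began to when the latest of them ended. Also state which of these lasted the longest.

Furongian, Guadalupian, Lopingian, Oligocene, Miocene; total span 491.667 Myr; longest is Miocene

From the excerpt: Lopingian 259.51–251.902; Miocene 23.03–5.333; Oligocene 33.9–23.03; Furongian 497–485.4; Guadalupian 273.01–259.51 (Ma).
Larger Ma is earlier, so the oldest is Furongian and the youngest is Miocene; oldest to youngest: Furongian, Guadalupian, Lopingian, Oligocene, Miocene.
Oldest start 497 minus youngest end 5.333 gives 491.667 Myr overall.
Individual lengths (start − end): Miocene 17.697; Guadalupian 13.5; Furongian 11.6; Oligocene 10.87; Lopingian 7.608. The largest is Miocene at 17.697 Myr.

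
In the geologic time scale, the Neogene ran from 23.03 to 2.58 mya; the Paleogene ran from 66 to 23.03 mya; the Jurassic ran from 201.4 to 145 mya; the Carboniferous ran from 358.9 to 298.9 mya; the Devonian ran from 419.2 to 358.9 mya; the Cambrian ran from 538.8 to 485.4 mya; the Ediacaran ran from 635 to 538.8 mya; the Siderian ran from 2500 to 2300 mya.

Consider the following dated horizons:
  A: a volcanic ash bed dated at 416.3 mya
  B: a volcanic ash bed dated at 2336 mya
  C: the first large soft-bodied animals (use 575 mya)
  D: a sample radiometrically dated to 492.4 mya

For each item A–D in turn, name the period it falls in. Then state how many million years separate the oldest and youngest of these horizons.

A — Devonian; B — Siderian; C — Ediacaran; D — Cambrian; span 1919.7 million years

Match each age against the start–end ranges in the excerpt: A = 416.3 Ma → Devonian (419.2–358.9); B = 2336 Ma → Siderian (2500–2300); C = 575 Ma → Ediacaran (635–538.8); D = 492.4 Ma → Cambrian (538.8–485.4).
The largest age is 2336 Ma and the smallest is 416.3 Ma; their difference is 1919.7 Myr.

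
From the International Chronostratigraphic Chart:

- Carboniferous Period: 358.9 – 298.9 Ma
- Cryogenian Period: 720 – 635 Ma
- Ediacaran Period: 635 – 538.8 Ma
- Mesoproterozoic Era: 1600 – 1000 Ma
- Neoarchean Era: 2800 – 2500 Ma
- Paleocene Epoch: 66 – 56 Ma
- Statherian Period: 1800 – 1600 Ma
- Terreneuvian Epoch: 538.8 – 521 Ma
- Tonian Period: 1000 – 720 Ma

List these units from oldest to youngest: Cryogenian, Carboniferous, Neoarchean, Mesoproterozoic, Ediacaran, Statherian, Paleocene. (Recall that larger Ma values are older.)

The oldest of these is Neoarchean (starts 2800 Ma) and the youngest is Paleocene (ends 56 Ma).
In between, by decreasing start age: Statherian (1800), Mesoproterozoic (1600), Cryogenian (720), Ediacaran (635), Carboniferous (358.9).

Neoarchean, Statherian, Mesoproterozoic, Cryogenian, Ediacaran, Carboniferous, Paleocene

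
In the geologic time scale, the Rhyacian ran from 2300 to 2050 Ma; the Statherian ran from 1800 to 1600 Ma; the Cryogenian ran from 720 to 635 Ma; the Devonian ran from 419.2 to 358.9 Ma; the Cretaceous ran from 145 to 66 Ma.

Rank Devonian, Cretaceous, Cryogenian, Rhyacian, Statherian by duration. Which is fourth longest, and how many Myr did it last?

Start − end for each: Devonian 419.2 − 358.9 = 60.3; Cretaceous 145 − 66 = 79; Cryogenian 720 − 635 = 85; Rhyacian 2300 − 2050 = 250; Statherian 1800 − 1600 = 200.
Ranking these from longest: Rhyacian > Statherian > Cryogenian > Cretaceous > Devonian.
Position 4 in that ranking is Cretaceous, which lasted 79 Myr.

Cretaceous, 79 million years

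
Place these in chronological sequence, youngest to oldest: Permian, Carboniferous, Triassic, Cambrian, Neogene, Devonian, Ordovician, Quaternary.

Quaternary, then Neogene, then Triassic, then Permian, then Carboniferous, then Devonian, then Ordovician, then Cambrian

Group by era (each group listed oldest first) — Paleozoic: Cambrian, Ordovician, Devonian, Carboniferous, Permian; Mesozoic: Triassic; Cenozoic: Neogene, Quaternary. The eras run Paleozoic → Mesozoic → Cenozoic. Concatenating the groups in that era order and then reversing gives youngest to oldest.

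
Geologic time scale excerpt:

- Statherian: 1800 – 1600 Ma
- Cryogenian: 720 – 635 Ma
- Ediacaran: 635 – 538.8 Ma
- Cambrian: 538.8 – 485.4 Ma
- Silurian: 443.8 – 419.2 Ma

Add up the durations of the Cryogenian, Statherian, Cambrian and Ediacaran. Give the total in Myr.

434.6 million years

Duration is start − end for each: (720 − 635) + (1800 − 1600) + (538.8 − 485.4) + (635 − 538.8).
That is 85 + 200 + 53.4 + 96.2, which totals 434.6 million years.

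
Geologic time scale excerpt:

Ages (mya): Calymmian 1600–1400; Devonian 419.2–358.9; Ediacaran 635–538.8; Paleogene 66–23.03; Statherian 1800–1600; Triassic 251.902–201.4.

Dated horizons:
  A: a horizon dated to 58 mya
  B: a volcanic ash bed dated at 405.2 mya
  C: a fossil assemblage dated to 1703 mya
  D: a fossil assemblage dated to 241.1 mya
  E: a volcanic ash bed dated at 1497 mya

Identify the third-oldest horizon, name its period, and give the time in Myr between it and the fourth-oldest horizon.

B, in the Devonian; 164.1 million years to D

Larger Ma means older, so oldest first: C 1703 > E 1497 > B 405.2 > D 241.1 > A 58.
Counting 3 along gives B (405.2 Ma); the excerpt puts that inside the Devonian, 419.2–358.9 Ma.
Next in line is D (241.1 Ma), and 405.2 − 241.1 = 164.1 Myr.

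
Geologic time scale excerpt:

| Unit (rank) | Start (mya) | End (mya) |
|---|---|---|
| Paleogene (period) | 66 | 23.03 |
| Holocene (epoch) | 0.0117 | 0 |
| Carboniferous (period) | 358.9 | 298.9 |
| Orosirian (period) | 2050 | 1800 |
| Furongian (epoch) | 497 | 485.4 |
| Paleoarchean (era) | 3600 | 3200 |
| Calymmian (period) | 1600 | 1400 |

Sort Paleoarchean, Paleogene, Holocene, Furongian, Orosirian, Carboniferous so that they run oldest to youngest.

Paleoarchean, Orosirian, Furongian, Carboniferous, Paleogene, Holocene

Sorting by start age (descending Ma, since larger Ma = older): Paleoarchean began 3600, Orosirian began 2050, Furongian began 497, Carboniferous began 358.9, Paleogene began 66, Holocene began 0.0117.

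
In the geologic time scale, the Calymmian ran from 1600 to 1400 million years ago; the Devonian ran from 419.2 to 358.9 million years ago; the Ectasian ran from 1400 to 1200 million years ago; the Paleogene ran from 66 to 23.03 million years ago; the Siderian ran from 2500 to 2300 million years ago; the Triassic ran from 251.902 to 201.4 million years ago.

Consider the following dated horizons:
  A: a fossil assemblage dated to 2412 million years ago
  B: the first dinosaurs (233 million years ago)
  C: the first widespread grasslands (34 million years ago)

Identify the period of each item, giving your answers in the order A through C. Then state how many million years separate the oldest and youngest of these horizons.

A — Siderian; B — Triassic; C — Paleogene; span 2378 million years

Match each age against the start–end ranges in the excerpt: A = 2412 Ma → Siderian (2500–2300); B = 233 Ma → Triassic (251.902–201.4); C = 34 Ma → Paleogene (66–23.03).
The largest age is 2412 Ma and the smallest is 34 Ma; their difference is 2378 Myr.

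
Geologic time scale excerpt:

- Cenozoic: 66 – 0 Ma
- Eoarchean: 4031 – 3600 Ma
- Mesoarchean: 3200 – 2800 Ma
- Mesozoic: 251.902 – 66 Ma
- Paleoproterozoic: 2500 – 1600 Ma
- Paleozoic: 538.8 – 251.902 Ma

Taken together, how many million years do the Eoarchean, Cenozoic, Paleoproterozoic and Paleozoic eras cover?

Duration is start − end for each: (4031 − 3600) + (66 − 0) + (2500 − 1600) + (538.8 − 251.902).
That is 431 + 66 + 900 + 286.898, which totals 1683.898 million years.

1683.898 million years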